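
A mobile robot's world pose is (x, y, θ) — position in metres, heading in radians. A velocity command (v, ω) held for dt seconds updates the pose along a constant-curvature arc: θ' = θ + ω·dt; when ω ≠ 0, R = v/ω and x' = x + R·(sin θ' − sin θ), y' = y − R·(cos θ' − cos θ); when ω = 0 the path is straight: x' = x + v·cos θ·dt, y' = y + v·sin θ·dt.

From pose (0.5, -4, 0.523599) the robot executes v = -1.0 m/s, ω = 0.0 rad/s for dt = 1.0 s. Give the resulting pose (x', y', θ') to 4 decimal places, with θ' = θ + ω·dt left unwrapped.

θ' = 0.5236 + 0.0·1.0 = 0.5236
ω = 0 → straight: x' = 0.5 + -1.0·cos(0.5236)·1.0 = -0.3660
y' = -4 + -1.0·sin(0.5236)·1.0 = -4.5000

(-0.3660, -4.5000, 0.5236)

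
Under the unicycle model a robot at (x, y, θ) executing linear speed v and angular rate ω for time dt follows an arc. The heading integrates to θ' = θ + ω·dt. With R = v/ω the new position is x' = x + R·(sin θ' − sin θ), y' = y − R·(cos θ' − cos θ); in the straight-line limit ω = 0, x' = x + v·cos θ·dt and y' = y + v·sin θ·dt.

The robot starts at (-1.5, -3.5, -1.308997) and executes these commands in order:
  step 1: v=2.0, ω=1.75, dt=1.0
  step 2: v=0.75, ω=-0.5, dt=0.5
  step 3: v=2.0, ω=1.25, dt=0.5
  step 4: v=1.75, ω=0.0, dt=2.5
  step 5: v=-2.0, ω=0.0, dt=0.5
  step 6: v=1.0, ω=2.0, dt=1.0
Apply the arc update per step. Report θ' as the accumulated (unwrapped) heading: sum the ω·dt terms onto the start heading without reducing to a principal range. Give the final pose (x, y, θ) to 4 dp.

step 1: θ'=0.4410 (R=1.1429) → pose (0.0917, -4.2377, 0.4410)
step 2: θ'=0.1910 (R=-1.5000) → pose (0.4472, -4.1215, 0.1910)
step 3: θ'=0.8160 (R=1.6000) → pose (1.3090, -3.6468, 0.8160)
step 4: θ'=0.8160 (straight) → pose (4.3064, -0.4600, 0.8160)
step 5: θ'=0.8160 (straight) → pose (3.6213, -1.1884, 0.8160)
step 6: θ'=2.8160 (R=0.5000) → pose (3.4170, -0.3721, 2.8160)

(3.4170, -0.3721, 2.8160)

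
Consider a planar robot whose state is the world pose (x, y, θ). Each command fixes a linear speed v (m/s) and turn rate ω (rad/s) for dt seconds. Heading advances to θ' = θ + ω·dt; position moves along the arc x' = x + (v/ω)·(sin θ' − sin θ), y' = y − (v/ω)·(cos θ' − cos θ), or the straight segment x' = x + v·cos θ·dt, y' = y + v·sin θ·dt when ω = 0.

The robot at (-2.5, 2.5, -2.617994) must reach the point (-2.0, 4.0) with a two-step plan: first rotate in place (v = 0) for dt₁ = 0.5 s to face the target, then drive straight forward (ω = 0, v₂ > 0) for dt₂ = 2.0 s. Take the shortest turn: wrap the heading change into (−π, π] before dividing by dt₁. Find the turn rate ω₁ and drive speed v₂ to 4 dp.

heading to target = atan2(4−2.5, -2−-2.5) = 1.2490
Δθ = wrap(1.2490 − -2.6180) = -2.4161; ω₁ = Δθ/dt₁ = -4.8323
distance = √((-2−-2.5)² + (4−2.5)²) = 1.5811; v₂ = distance/dt₂ = 0.7906

ω₁ = -4.8323, v₂ = 0.7906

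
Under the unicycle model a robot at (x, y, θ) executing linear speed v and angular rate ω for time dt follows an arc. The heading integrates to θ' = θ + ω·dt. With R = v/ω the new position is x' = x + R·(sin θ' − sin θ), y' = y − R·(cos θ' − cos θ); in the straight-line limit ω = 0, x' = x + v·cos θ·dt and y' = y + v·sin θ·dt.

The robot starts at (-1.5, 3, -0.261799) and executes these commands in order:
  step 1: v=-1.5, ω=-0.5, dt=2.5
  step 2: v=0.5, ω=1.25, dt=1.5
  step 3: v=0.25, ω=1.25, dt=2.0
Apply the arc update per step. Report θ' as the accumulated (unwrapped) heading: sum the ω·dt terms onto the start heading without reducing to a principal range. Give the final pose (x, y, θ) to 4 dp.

(-3.1930, 5.7498, 2.8632)

step 1: θ'=-1.5118 (R=3.0000) → pose (-3.7183, 5.7209, -1.5118)
step 2: θ'=0.3632 (R=0.4000) → pose (-3.1769, 5.3706, 0.3632)
step 3: θ'=2.8632 (R=0.2000) → pose (-3.1930, 5.7498, 2.8632)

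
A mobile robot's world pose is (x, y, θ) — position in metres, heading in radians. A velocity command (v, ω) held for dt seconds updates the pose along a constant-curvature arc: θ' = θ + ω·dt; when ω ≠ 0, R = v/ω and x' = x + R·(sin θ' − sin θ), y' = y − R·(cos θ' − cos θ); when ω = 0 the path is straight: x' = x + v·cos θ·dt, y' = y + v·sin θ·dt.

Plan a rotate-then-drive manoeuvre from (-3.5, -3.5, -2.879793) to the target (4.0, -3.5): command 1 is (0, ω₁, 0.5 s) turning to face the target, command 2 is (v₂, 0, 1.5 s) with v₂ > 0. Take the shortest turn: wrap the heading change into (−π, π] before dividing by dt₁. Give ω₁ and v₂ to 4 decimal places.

heading to target = atan2(-3.5−-3.5, 4−-3.5) = 0.0000
Δθ = wrap(0.0000 − -2.8798) = 2.8798; ω₁ = Δθ/dt₁ = 5.7596
distance = √((4−-3.5)² + (-3.5−-3.5)²) = 7.5000; v₂ = distance/dt₂ = 5.0000

ω₁ = 5.7596, v₂ = 5.0000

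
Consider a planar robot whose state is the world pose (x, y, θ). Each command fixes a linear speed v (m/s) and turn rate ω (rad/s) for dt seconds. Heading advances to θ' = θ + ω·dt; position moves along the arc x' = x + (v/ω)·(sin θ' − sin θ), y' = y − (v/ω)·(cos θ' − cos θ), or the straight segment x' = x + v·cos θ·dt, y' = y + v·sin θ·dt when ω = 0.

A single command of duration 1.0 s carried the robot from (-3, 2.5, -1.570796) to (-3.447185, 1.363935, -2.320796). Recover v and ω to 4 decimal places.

Δθ = -2.320796 − -1.570796 = -0.750000
ω = Δθ/dt = -0.750000/1.0 = -0.7500
R = −Δy/(cos θ' − cos θ) = -1.6667
v = R·ω = -1.6667·-0.7500 = 1.2500

v = 1.2500, ω = -0.7500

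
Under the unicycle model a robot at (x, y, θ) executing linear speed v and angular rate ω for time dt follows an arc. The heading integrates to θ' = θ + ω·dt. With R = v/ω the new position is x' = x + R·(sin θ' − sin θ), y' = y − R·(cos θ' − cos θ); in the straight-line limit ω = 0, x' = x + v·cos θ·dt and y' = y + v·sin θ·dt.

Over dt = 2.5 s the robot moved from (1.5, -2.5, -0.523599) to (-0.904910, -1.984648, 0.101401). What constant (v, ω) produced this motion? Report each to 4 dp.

Δθ = 0.101401 − -0.523599 = 0.625000
ω = Δθ/dt = 0.625000/2.5 = 0.2500
R = Δx/(sin θ' − sin θ) = -4.0000
v = R·ω = -4.0000·0.2500 = -1.0000

v = -1.0000, ω = 0.2500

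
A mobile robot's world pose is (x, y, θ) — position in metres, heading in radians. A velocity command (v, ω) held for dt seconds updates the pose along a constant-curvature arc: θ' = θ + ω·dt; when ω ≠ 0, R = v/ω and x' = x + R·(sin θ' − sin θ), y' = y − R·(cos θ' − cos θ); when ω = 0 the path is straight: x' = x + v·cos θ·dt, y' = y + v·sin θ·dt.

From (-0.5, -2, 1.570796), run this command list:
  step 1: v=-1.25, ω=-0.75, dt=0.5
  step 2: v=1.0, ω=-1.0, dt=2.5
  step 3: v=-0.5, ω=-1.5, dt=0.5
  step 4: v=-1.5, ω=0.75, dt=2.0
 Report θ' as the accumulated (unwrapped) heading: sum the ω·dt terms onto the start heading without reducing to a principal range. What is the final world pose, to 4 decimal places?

step 1: θ'=1.1958 (R=1.6667) → pose (-0.6158, -2.6105, 1.1958)
step 2: θ'=-1.3042 (R=-1.0000) → pose (1.2794, -2.7133, -1.3042)
step 3: θ'=-2.0542 (R=0.3333) → pose (1.3058, -2.4705, -2.0542)
step 4: θ'=-0.5542 (R=-2.0000) → pose (0.5875, 0.1597, -0.5542)

(0.5875, 0.1597, -0.5542)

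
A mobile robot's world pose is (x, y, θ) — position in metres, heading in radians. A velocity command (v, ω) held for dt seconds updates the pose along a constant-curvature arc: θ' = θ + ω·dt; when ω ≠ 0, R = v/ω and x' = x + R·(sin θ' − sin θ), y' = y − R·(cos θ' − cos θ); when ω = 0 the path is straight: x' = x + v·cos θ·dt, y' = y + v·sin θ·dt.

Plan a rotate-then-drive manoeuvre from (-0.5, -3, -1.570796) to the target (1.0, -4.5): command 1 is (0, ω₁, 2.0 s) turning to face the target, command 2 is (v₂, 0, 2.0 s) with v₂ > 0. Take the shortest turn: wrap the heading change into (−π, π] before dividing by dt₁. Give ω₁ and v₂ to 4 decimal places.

heading to target = atan2(-4.5−-3, 1−-0.5) = -0.7854
Δθ = wrap(-0.7854 − -1.5708) = 0.7854; ω₁ = Δθ/dt₁ = 0.3927
distance = √((1−-0.5)² + (-4.5−-3)²) = 2.1213; v₂ = distance/dt₂ = 1.0607

ω₁ = 0.3927, v₂ = 1.0607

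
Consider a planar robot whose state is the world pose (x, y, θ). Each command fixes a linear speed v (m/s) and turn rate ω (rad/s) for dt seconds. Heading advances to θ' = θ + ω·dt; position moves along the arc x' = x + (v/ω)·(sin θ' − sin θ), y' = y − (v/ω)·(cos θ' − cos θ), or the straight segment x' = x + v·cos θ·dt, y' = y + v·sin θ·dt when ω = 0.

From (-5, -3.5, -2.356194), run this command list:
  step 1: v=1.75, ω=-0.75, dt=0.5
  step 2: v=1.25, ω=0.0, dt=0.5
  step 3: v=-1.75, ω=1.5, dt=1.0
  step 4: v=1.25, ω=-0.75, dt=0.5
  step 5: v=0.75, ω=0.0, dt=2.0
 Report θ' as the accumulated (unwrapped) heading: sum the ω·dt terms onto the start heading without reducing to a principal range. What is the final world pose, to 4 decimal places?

(-5.6165, -4.8938, -1.6062)

step 1: θ'=-2.7312 (R=-2.3333) → pose (-5.7190, -3.9897, -2.7312)
step 2: θ'=-2.7312 (straight) → pose (-6.2921, -4.2390, -2.7312)
step 3: θ'=-1.2312 (R=-1.1667) → pose (-5.6575, -2.7806, -1.2312)
step 4: θ'=-1.6062 (R=-1.6667) → pose (-5.5634, -3.3948, -1.6062)
step 5: θ'=-1.6062 (straight) → pose (-5.6165, -4.8938, -1.6062)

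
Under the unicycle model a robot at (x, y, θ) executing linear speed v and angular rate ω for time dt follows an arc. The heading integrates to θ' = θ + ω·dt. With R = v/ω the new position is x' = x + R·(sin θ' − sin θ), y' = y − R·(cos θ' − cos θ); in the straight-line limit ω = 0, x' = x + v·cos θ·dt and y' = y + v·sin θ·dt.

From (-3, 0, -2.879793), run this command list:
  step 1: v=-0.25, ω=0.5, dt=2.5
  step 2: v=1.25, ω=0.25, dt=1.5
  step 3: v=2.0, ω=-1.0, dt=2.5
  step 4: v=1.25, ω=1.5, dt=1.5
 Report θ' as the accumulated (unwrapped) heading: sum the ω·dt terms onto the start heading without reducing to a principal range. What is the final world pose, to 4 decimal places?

step 1: θ'=-1.6298 (R=-0.5000) → pose (-2.6303, 0.4535, -1.6298)
step 2: θ'=-1.2548 (R=5.0000) → pose (-2.3914, -1.3952, -1.2548)
step 3: θ'=-3.7548 (R=-2.0000) → pose (-5.4433, -3.6523, -3.7548)
step 4: θ'=-1.5048 (R=0.8333) → pose (-6.7544, -4.3888, -1.5048)

(-6.7544, -4.3888, -1.5048)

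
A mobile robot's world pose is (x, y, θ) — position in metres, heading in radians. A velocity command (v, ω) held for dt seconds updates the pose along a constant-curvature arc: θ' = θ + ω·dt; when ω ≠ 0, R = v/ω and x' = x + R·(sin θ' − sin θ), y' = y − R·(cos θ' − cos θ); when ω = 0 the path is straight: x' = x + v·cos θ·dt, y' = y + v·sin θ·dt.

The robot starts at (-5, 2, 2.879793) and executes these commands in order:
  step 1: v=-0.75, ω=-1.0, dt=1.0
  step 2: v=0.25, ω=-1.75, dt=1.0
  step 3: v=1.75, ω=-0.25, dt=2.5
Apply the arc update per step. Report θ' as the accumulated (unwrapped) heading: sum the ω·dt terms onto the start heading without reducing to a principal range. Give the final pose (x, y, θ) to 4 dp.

step 1: θ'=1.8798 (R=0.7500) → pose (-4.4796, 1.5036, 1.8798)
step 2: θ'=0.1298 (R=-0.1429) → pose (-4.3620, 1.6887, 0.1298)
step 3: θ'=-0.4952 (R=-7.0000) → pose (-0.1295, 0.9067, -0.4952)

(-0.1295, 0.9067, -0.4952)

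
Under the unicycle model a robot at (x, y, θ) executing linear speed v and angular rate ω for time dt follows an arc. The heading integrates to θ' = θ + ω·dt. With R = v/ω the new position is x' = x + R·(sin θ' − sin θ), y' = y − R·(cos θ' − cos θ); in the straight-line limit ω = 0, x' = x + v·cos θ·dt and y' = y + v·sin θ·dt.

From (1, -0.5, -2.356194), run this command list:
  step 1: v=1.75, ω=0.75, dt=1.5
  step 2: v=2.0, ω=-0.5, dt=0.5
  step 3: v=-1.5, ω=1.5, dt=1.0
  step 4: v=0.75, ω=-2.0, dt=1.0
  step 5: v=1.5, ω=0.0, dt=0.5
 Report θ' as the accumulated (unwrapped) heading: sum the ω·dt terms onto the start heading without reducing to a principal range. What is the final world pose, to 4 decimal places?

step 1: θ'=-1.2312 (R=2.3333) → pose (0.4498, -2.9272, -1.2312)
step 2: θ'=-1.4812 (R=-4.0000) → pose (0.6623, -3.9017, -1.4812)
step 3: θ'=0.0188 (R=-1.0000) → pose (-0.3525, -2.9914, 0.0188)
step 4: θ'=-1.9812 (R=-0.3750) → pose (-0.0016, -3.5159, -1.9812)
step 5: θ'=-1.9812 (straight) → pose (-0.3009, -4.2036, -1.9812)

(-0.3009, -4.2036, -1.9812)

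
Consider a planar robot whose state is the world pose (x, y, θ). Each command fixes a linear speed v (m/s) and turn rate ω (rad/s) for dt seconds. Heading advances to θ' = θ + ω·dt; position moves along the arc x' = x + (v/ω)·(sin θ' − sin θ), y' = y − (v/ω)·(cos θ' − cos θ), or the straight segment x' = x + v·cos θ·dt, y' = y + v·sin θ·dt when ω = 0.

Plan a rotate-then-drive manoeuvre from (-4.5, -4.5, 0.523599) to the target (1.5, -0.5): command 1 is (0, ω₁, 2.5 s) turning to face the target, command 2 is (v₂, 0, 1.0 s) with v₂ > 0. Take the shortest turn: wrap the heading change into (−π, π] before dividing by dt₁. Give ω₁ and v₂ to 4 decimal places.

ω₁ = 0.0258, v₂ = 7.2111

heading to target = atan2(-0.5−-4.5, 1.5−-4.5) = 0.5880
Δθ = wrap(0.5880 − 0.5236) = 0.0644; ω₁ = Δθ/dt₁ = 0.0258
distance = √((1.5−-4.5)² + (-0.5−-4.5)²) = 7.2111; v₂ = distance/dt₂ = 7.2111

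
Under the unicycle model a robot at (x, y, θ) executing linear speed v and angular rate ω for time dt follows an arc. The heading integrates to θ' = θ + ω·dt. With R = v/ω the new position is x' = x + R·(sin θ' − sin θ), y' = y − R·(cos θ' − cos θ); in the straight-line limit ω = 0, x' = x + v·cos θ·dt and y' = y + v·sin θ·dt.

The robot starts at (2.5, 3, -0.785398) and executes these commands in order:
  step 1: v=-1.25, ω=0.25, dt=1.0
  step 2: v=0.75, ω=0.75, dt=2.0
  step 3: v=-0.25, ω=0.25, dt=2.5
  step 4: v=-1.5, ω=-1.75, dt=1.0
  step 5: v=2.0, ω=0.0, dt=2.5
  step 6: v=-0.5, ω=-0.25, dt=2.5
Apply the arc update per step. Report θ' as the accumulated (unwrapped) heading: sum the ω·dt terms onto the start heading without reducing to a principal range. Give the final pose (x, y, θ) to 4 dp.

step 1: θ'=-0.5354 (R=-5.0000) → pose (1.5154, 3.7648, -0.5354)
step 2: θ'=0.9646 (R=1.0000) → pose (2.8474, 4.0551, 0.9646)
step 3: θ'=1.5896 (R=-1.0000) → pose (2.6694, 3.4666, 1.5896)
step 4: θ'=-0.1604 (R=0.8571) → pose (1.6755, 2.6043, -0.1604)
step 5: θ'=-0.1604 (straight) → pose (6.6113, 1.8058, -0.1604)
step 6: θ'=-0.7854 (R=2.0000) → pose (5.5165, 2.3659, -0.7854)

(5.5165, 2.3659, -0.7854)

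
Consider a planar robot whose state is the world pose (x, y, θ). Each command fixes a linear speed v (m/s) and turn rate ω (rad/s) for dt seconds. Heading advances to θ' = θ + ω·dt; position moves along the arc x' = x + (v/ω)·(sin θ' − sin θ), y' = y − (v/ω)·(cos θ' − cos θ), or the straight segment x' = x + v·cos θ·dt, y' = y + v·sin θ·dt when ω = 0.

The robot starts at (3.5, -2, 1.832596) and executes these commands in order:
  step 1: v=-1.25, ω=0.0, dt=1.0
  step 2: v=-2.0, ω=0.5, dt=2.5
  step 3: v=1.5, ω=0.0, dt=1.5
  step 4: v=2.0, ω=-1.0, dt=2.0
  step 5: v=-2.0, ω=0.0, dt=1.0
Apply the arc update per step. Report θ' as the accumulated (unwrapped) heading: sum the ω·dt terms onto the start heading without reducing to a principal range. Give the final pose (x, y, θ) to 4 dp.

(2.6188, -4.8643, 1.0826)

step 1: θ'=1.8326 (straight) → pose (3.8235, -3.2074, 1.8326)
step 2: θ'=3.0826 (R=-4.0000) → pose (7.4514, -6.1652, 3.0826)
step 3: θ'=3.0826 (straight) → pose (5.2053, -6.0325, 3.0826)
step 4: θ'=1.0826 (R=-2.0000) → pose (3.5569, -3.0979, 1.0826)
step 5: θ'=1.0826 (straight) → pose (2.6188, -4.8643, 1.0826)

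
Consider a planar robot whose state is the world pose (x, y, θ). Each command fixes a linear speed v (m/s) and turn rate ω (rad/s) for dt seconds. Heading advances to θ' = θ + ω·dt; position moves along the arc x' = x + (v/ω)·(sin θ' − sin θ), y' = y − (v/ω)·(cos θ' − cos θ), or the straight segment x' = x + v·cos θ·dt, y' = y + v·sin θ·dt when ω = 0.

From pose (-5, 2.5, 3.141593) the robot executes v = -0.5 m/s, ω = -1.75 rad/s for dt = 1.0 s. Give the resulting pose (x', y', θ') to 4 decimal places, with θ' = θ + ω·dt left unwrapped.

(-4.7189, 2.1634, 1.3916)

θ' = 3.1416 + -1.75·1.0 = 1.3916
R = v/ω = -0.5/-1.75 = 0.2857
x' = -5 + 0.2857·(sin 1.3916 − sin 3.1416) = -4.7189
y' = 2.5 − 0.2857·(cos 1.3916 − cos 3.1416) = 2.1634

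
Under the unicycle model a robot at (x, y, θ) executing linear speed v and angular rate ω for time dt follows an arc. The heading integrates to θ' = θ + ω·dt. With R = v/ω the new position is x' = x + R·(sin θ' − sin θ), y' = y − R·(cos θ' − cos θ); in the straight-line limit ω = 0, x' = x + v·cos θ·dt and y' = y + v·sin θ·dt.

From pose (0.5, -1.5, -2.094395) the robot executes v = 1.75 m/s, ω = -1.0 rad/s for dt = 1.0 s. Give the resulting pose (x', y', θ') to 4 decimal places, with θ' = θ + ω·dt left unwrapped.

θ' = -2.0944 + -1.0·1.0 = -3.0944
R = v/ω = 1.75/-1.0 = -1.7500
x' = 0.5 + -1.7500·(sin -3.0944 − sin -2.0944) = -0.9330
y' = -1.5 − -1.7500·(cos -3.0944 − cos -2.0944) = -2.3731

(-0.9330, -2.3731, -3.0944)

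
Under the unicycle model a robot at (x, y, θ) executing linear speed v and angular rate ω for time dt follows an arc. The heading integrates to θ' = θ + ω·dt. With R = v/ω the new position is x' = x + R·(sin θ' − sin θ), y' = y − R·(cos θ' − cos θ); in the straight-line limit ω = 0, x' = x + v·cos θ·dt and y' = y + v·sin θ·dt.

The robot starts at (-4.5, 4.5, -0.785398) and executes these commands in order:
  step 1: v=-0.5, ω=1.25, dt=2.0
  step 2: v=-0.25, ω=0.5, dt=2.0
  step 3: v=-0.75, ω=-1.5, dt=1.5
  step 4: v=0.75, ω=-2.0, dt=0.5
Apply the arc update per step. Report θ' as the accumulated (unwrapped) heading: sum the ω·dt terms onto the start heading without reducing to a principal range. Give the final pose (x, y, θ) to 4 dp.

step 1: θ'=1.7146 (R=-0.4000) → pose (-5.1787, 4.1598, 1.7146)
step 2: θ'=2.7146 (R=-0.5000) → pose (-4.8909, 3.7764, 2.7146)
step 3: θ'=0.4646 (R=0.5000) → pose (-4.8740, 2.8743, 0.4646)
step 4: θ'=-0.5354 (R=-0.3750) → pose (-4.5146, 2.8615, -0.5354)

(-4.5146, 2.8615, -0.5354)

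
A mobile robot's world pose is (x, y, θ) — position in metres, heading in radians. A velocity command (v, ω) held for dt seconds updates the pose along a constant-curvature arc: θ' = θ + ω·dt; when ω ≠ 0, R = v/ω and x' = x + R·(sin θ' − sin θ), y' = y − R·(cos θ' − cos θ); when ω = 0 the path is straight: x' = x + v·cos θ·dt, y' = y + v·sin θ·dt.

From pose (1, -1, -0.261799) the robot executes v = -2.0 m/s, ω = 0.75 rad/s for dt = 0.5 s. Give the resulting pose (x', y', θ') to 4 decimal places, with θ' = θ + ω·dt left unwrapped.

(0.0086, -0.9262, 0.1132)

θ' = -0.2618 + 0.75·0.5 = 0.1132
R = v/ω = -2.0/0.75 = -2.6667
x' = 1 + -2.6667·(sin 0.1132 − sin -0.2618) = 0.0086
y' = -1 − -2.6667·(cos 0.1132 − cos -0.2618) = -0.9262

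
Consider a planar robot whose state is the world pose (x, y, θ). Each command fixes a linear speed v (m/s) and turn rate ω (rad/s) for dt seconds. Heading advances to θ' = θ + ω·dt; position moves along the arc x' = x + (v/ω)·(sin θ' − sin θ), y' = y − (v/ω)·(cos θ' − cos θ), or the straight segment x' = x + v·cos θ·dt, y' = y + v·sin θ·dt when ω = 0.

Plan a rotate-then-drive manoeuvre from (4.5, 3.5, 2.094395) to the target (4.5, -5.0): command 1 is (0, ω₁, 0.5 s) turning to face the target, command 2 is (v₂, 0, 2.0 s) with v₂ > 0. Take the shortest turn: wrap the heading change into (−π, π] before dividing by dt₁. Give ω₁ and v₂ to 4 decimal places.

heading to target = atan2(-5−3.5, 4.5−4.5) = -1.5708
Δθ = wrap(-1.5708 − 2.0944) = 2.6180; ω₁ = Δθ/dt₁ = 5.2360
distance = √((4.5−4.5)² + (-5−3.5)²) = 8.5000; v₂ = distance/dt₂ = 4.2500

ω₁ = 5.2360, v₂ = 4.2500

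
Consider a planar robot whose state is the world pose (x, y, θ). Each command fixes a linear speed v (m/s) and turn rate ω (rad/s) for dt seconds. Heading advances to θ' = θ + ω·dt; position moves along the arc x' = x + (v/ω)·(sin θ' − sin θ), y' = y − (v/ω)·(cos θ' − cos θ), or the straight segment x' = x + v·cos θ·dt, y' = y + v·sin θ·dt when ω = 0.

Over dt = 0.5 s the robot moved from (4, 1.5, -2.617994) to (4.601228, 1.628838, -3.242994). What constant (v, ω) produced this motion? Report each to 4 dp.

v = -1.2500, ω = -1.2500

Δθ = -3.242994 − -2.617994 = -0.625000
ω = Δθ/dt = -0.625000/0.5 = -1.2500
R = Δx/(sin θ' − sin θ) = 1.0000
v = R·ω = 1.0000·-1.2500 = -1.2500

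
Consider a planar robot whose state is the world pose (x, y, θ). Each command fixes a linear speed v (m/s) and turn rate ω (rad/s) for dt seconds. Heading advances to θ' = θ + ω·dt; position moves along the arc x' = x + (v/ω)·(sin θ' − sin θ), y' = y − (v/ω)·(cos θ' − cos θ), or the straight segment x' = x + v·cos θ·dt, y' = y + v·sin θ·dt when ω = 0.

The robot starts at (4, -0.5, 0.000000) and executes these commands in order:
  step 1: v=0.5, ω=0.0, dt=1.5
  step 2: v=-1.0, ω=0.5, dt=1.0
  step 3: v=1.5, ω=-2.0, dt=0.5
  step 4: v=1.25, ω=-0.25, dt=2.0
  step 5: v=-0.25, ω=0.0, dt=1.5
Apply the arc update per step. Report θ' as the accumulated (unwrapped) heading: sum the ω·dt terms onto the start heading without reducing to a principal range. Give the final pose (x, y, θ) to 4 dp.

step 1: θ'=0.0000 (straight) → pose (4.7500, -0.5000, 0.0000)
step 2: θ'=0.5000 (R=-2.0000) → pose (3.7911, -0.7448, 0.5000)
step 3: θ'=-0.5000 (R=-0.7500) → pose (4.5103, -0.7448, -0.5000)
step 4: θ'=-1.0000 (R=-5.0000) → pose (6.3205, -2.4312, -1.0000)
step 5: θ'=-1.0000 (straight) → pose (6.1179, -2.1157, -1.0000)

(6.1179, -2.1157, -1.0000)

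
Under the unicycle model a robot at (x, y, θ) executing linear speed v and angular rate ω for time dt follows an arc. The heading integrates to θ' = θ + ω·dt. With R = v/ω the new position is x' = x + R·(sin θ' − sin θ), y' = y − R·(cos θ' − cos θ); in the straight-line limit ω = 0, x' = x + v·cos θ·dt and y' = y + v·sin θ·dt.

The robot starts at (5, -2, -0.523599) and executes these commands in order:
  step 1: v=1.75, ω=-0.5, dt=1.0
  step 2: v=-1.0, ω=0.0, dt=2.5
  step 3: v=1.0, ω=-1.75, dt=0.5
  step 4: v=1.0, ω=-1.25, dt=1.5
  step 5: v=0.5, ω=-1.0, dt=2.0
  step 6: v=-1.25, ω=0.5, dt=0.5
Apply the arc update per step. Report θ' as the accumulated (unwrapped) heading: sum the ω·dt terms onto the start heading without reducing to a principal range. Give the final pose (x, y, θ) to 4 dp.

step 1: θ'=-1.0236 (R=-3.5000) → pose (6.2390, -3.2101, -1.0236)
step 2: θ'=-1.0236 (straight) → pose (4.9382, -1.0751, -1.0236)
step 3: θ'=-1.8986 (R=-0.5714) → pose (4.9912, -1.5564, -1.8986)
step 4: θ'=-3.7736 (R=-0.8000) → pose (3.7612, -1.9443, -3.7736)
step 5: θ'=-5.7736 (R=-0.5000) → pose (3.8127, -1.1044, -5.7736)
step 6: θ'=-5.5236 (R=-2.5000) → pose (3.3107, -1.4740, -5.5236)

(3.3107, -1.4740, -5.5236)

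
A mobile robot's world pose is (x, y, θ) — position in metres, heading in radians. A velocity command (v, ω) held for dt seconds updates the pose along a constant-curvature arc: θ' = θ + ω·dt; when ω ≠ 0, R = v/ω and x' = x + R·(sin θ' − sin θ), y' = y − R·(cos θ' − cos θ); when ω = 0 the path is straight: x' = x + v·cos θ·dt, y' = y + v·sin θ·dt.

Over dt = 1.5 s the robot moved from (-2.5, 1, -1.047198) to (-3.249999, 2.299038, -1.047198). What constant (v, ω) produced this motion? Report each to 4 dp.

v = -1.0000, ω = 0.0000

Δθ = -1.047198 − -1.047198 = 0.000000
ω = Δθ/dt = 0.000000/1.5 = 0.0000
ω = 0 → v = (Δx·cos θ + Δy·sin θ)/dt = -1.0000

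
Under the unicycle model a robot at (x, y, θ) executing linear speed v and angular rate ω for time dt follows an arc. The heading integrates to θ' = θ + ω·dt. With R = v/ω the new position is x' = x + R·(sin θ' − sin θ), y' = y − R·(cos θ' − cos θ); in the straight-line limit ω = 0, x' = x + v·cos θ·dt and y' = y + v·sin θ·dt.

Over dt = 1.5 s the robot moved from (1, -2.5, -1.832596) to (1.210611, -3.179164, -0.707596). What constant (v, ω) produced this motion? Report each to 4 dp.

Δθ = -0.707596 − -1.832596 = 1.125000
ω = Δθ/dt = 1.125000/1.5 = 0.7500
R = −Δy/(cos θ' − cos θ) = 0.6667
v = R·ω = 0.6667·0.7500 = 0.5000

v = 0.5000, ω = 0.7500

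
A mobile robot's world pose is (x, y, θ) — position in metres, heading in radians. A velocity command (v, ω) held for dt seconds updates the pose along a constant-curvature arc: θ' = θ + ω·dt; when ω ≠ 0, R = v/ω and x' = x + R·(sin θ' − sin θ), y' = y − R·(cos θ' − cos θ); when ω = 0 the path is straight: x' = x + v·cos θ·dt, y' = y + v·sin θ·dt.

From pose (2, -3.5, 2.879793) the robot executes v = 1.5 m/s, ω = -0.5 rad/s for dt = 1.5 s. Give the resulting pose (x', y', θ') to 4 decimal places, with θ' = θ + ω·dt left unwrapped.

(0.2331, -2.1932, 2.1298)

θ' = 2.8798 + -0.5·1.5 = 2.1298
R = v/ω = 1.5/-0.5 = -3.0000
x' = 2 + -3.0000·(sin 2.1298 − sin 2.8798) = 0.2331
y' = -3.5 − -3.0000·(cos 2.1298 − cos 2.8798) = -2.1932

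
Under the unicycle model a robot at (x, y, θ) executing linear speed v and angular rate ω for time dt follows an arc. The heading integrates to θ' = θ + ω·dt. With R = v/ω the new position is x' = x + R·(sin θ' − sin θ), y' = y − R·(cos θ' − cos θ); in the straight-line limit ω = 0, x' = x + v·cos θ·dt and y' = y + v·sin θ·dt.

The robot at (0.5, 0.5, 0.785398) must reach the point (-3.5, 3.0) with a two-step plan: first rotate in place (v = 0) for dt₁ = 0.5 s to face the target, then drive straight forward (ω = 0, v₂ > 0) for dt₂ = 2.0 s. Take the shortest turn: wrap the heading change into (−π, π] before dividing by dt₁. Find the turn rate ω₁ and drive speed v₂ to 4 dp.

heading to target = atan2(3−0.5, -3.5−0.5) = 2.5830
Δθ = wrap(2.5830 − 0.7854) = 1.7976; ω₁ = Δθ/dt₁ = 3.5952
distance = √((-3.5−0.5)² + (3−0.5)²) = 4.7170; v₂ = distance/dt₂ = 2.3585

ω₁ = 3.5952, v₂ = 2.3585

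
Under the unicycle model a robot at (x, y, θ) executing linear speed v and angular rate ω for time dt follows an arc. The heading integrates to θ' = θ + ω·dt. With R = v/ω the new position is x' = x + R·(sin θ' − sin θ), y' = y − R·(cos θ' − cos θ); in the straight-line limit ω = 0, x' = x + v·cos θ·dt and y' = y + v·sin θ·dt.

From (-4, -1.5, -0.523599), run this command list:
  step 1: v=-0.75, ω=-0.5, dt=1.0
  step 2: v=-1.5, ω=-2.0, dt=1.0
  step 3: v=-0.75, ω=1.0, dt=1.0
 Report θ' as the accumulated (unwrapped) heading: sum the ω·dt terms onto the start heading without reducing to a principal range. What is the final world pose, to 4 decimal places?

step 1: θ'=-1.0236 (R=1.5000) → pose (-4.5310, -0.9814, -1.0236)
step 2: θ'=-3.0236 (R=0.7500) → pose (-3.9788, 0.1536, -3.0236)
step 3: θ'=-2.0236 (R=-0.7500) → pose (-3.3927, 0.5703, -2.0236)

(-3.3927, 0.5703, -2.0236)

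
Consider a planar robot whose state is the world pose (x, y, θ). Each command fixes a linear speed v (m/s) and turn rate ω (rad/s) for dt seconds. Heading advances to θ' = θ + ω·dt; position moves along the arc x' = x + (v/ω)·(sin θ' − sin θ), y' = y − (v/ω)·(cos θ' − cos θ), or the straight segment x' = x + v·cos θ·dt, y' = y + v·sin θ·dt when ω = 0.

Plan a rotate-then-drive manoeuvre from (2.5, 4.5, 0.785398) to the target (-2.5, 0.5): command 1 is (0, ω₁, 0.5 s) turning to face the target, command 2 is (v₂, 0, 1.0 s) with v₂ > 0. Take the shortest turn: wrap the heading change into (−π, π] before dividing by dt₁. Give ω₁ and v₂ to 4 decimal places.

ω₁ = 6.0619, v₂ = 6.4031

heading to target = atan2(0.5−4.5, -2.5−2.5) = -2.4669
Δθ = wrap(-2.4669 − 0.7854) = 3.0309; ω₁ = Δθ/dt₁ = 6.0619
distance = √((-2.5−2.5)² + (0.5−4.5)²) = 6.4031; v₂ = distance/dt₂ = 6.4031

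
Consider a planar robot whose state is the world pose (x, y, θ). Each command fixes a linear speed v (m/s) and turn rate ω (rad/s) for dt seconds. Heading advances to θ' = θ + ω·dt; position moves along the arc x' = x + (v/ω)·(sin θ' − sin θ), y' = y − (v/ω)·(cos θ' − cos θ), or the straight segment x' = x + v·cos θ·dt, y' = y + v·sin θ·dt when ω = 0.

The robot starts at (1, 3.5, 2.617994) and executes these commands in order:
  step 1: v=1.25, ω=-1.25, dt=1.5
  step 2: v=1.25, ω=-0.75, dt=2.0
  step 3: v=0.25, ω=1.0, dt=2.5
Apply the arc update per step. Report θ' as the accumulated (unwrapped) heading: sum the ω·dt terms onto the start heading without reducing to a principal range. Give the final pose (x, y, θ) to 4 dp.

step 1: θ'=0.7430 (R=-1.0000) → pose (0.8235, 5.1025, 0.7430)
step 2: θ'=-0.7570 (R=-1.6667) → pose (3.0956, 5.0866, -0.7570)
step 3: θ'=1.7430 (R=0.2500) → pose (3.5136, 5.3111, 1.7430)

(3.5136, 5.3111, 1.7430)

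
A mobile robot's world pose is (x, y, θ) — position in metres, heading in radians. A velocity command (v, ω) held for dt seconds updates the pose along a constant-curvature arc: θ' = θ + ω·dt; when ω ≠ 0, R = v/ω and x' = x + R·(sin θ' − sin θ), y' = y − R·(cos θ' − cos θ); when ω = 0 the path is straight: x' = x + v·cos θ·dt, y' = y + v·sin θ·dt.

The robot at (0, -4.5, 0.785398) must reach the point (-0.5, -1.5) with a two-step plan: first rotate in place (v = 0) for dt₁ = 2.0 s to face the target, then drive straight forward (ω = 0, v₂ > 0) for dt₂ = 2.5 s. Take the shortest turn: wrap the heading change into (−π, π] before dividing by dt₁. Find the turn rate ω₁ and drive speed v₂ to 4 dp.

heading to target = atan2(-1.5−-4.5, -0.5−0) = 1.7359
Δθ = wrap(1.7359 − 0.7854) = 0.9505; ω₁ = Δθ/dt₁ = 0.4753
distance = √((-0.5−0)² + (-1.5−-4.5)²) = 3.0414; v₂ = distance/dt₂ = 1.2166

ω₁ = 0.4753, v₂ = 1.2166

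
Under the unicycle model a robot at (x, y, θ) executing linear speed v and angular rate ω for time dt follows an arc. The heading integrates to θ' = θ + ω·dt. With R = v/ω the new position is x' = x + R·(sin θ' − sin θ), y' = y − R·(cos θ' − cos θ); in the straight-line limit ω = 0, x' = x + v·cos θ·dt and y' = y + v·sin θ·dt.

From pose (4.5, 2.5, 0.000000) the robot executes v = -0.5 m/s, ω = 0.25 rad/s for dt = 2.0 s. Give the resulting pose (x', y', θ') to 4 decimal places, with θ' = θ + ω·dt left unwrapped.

(3.5411, 2.2552, 0.5000)

θ' = 0.0000 + 0.25·2.0 = 0.5000
R = v/ω = -0.5/0.25 = -2.0000
x' = 4.5 + -2.0000·(sin 0.5000 − sin 0.0000) = 3.5411
y' = 2.5 − -2.0000·(cos 0.5000 − cos 0.0000) = 2.2552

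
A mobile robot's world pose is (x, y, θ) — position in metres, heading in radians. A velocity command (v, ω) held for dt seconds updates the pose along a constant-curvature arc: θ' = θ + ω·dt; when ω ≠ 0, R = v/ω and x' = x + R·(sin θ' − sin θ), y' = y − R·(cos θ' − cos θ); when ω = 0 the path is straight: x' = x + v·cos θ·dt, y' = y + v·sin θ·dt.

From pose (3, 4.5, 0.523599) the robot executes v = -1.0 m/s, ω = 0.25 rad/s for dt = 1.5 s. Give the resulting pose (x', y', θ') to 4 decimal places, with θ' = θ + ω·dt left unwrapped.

θ' = 0.5236 + 0.25·1.5 = 0.8986
R = v/ω = -1.0/0.25 = -4.0000
x' = 3 + -4.0000·(sin 0.8986 − sin 0.5236) = 1.8702
y' = 4.5 − -4.0000·(cos 0.8986 − cos 0.5236) = 3.5267

(1.8702, 3.5267, 0.8986)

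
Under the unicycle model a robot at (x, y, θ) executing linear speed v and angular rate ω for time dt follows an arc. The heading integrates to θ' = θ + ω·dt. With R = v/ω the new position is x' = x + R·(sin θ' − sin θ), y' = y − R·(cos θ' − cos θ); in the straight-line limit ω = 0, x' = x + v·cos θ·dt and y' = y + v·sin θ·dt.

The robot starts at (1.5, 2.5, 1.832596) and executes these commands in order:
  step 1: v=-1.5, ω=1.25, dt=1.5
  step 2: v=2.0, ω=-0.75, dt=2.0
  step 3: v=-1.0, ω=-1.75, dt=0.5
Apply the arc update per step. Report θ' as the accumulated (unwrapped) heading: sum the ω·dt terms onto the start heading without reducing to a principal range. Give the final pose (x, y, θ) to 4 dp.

(-0.1756, 1.9882, 1.3326)

step 1: θ'=3.7076 (R=-1.2000) → pose (3.3026, 1.7977, 3.7076)
step 2: θ'=2.2076 (R=-2.6667) → pose (-0.2714, 2.4629, 2.2076)
step 3: θ'=1.3326 (R=0.5714) → pose (-0.1756, 1.9882, 1.3326)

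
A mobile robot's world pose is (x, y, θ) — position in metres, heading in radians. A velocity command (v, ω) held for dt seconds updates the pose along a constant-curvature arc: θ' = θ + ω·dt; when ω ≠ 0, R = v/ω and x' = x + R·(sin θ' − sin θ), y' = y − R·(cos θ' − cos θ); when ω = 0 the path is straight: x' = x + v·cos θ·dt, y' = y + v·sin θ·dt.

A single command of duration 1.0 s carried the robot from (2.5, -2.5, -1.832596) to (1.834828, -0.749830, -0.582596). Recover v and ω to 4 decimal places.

Δθ = -0.582596 − -1.832596 = 1.250000
ω = Δθ/dt = 1.250000/1.0 = 1.2500
R = −Δy/(cos θ' − cos θ) = -1.6000
v = R·ω = -1.6000·1.2500 = -2.0000

v = -2.0000, ω = 1.2500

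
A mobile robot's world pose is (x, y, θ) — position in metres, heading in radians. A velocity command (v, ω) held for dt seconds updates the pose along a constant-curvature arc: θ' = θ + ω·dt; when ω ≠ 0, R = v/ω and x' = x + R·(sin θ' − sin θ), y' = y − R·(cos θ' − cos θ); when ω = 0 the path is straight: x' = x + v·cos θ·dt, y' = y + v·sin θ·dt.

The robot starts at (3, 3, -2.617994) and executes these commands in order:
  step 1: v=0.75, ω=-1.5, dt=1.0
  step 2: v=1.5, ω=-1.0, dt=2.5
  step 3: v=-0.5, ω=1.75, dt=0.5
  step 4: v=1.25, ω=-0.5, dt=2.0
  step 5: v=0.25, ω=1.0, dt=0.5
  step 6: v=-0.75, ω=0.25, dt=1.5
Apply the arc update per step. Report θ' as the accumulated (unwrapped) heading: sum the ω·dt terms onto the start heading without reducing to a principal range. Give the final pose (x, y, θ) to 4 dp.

step 1: θ'=-4.1180 (R=-0.5000) → pose (2.3358, 3.1530, -4.1180)
step 2: θ'=-6.6180 (R=-1.5000) → pose (4.0714, 5.4097, -6.6180)
step 3: θ'=-5.7430 (R=-0.2857) → pose (3.8305, 5.3849, -5.7430)
step 4: θ'=-6.7430 (R=-2.5000) → pose (6.2257, 5.4812, -6.7430)
step 5: θ'=-6.2430 (R=0.2500) → pose (6.3467, 5.4555, -6.2430)
step 6: θ'=-5.8680 (R=-3.0000) → pose (5.2572, 5.2030, -5.8680)

(5.2572, 5.2030, -5.8680)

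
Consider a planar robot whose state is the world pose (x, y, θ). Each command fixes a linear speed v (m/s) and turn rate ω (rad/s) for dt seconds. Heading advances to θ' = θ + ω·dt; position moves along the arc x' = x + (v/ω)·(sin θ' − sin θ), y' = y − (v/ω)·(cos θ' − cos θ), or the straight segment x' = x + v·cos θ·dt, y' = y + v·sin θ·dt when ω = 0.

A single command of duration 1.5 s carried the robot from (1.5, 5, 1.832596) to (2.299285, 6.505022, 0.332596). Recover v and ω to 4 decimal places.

v = 1.2500, ω = -1.0000

Δθ = 0.332596 − 1.832596 = -1.500000
ω = Δθ/dt = -1.500000/1.5 = -1.0000
R = −Δy/(cos θ' − cos θ) = -1.2500
v = R·ω = -1.2500·-1.0000 = 1.2500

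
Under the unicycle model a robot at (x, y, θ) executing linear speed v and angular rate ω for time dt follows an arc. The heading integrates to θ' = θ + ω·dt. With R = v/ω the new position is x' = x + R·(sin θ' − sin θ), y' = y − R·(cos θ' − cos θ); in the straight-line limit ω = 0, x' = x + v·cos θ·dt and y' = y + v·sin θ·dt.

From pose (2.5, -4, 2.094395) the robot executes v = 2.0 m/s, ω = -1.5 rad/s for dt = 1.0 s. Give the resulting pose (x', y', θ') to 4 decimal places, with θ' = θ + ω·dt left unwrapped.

(2.9080, -2.2287, 0.5944)

θ' = 2.0944 + -1.5·1.0 = 0.5944
R = v/ω = 2.0/-1.5 = -1.3333
x' = 2.5 + -1.3333·(sin 0.5944 − sin 2.0944) = 2.9080
y' = -4 − -1.3333·(cos 0.5944 − cos 2.0944) = -2.2287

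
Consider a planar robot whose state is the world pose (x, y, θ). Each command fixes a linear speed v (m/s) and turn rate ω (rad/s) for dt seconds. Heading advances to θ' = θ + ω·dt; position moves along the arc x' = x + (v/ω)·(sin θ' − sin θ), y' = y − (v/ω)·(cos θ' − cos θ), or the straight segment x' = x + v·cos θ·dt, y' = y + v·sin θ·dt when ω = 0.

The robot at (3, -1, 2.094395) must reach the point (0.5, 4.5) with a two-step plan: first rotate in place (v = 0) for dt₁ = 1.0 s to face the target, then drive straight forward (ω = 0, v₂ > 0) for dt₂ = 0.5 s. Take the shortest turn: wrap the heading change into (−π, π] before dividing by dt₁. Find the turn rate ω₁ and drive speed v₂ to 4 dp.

ω₁ = -0.0970, v₂ = 12.0830

heading to target = atan2(4.5−-1, 0.5−3) = 1.9974
Δθ = wrap(1.9974 − 2.0944) = -0.0970; ω₁ = Δθ/dt₁ = -0.0970
distance = √((0.5−3)² + (4.5−-1)²) = 6.0415; v₂ = distance/dt₂ = 12.0830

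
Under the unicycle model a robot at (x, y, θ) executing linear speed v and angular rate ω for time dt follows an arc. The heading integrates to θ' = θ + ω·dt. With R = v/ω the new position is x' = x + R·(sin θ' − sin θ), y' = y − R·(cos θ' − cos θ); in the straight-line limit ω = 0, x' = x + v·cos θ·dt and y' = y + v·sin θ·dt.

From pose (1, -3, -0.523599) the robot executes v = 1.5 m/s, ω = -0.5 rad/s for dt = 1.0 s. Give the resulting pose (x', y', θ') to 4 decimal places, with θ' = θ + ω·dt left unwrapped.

θ' = -0.5236 + -0.5·1.0 = -1.0236
R = v/ω = 1.5/-0.5 = -3.0000
x' = 1 + -3.0000·(sin -1.0236 − sin -0.5236) = 2.0620
y' = -3 − -3.0000·(cos -1.0236 − cos -0.5236) = -4.0372

(2.0620, -4.0372, -1.0236)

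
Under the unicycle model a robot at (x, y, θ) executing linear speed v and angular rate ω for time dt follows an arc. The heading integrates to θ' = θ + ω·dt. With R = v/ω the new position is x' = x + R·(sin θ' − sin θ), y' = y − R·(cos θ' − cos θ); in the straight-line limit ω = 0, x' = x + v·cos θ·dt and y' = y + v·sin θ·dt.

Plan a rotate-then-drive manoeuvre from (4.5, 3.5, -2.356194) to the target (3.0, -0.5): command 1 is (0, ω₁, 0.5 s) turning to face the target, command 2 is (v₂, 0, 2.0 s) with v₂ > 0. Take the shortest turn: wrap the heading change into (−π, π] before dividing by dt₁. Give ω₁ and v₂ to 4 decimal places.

heading to target = atan2(-0.5−3.5, 3−4.5) = -1.9296
Δθ = wrap(-1.9296 − -2.3562) = 0.4266; ω₁ = Δθ/dt₁ = 0.8533
distance = √((3−4.5)² + (-0.5−3.5)²) = 4.2720; v₂ = distance/dt₂ = 2.1360

ω₁ = 0.8533, v₂ = 2.1360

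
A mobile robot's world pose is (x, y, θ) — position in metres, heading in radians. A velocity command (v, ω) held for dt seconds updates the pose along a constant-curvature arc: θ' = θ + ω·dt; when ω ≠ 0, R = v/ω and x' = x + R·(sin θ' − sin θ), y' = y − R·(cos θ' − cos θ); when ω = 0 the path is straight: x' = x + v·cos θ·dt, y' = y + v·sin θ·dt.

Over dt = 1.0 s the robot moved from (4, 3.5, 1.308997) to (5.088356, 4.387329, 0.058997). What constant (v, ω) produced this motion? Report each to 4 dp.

v = 1.5000, ω = -1.2500

Δθ = 0.058997 − 1.308997 = -1.250000
ω = Δθ/dt = -1.250000/1.0 = -1.2500
R = Δx/(sin θ' − sin θ) = -1.2000
v = R·ω = -1.2000·-1.2500 = 1.5000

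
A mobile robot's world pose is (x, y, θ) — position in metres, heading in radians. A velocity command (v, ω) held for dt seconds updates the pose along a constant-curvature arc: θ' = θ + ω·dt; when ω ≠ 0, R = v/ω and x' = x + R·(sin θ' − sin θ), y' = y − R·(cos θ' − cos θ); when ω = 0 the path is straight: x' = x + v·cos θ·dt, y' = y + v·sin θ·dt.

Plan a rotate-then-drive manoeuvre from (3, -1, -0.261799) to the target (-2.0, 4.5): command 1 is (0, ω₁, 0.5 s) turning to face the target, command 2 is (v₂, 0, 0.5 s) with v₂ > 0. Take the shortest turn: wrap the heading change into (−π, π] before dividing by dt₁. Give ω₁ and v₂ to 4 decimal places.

ω₁ = 5.1408, v₂ = 14.8661

heading to target = atan2(4.5−-1, -2−3) = 2.3086
Δθ = wrap(2.3086 − -0.2618) = 2.5704; ω₁ = Δθ/dt₁ = 5.1408
distance = √((-2−3)² + (4.5−-1)²) = 7.4330; v₂ = distance/dt₂ = 14.8661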